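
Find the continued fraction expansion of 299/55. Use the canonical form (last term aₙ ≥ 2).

[5; 2, 3, 2, 3]

299 = 5×55 + 24
55 = 2×24 + 7
24 = 3×7 + 3
7 = 2×3 + 1
3 = 3×1 + 0  (stop)
So 299/55 = [5; 2, 3, 2, 3].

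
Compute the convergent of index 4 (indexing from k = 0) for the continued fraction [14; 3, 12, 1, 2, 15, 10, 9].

1676/117

Using pₖ = aₖpₖ₋₁ + pₖ₋₂, qₖ = aₖqₖ₋₁ + qₖ₋₂ (with p₋₁=1, p₋₂=0, q₋₁=0, q₋₂=1):
  k=0: a=14, p=14, q=1
  k=1: a=3, p=43, q=3
  k=2: a=12, p=530, q=37
  k=3: a=1, p=573, q=40
  k=4: a=2, p=1676, q=117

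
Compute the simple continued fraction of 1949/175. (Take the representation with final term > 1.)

[11; 7, 3, 2, 3]

1949 = 11·175 + 24
175 = 7·24 + 7
24 = 3·7 + 3
7 = 2·3 + 1
3 = 3·1 + 0  (stop)
So 1949/175 = [11; 7, 3, 2, 3].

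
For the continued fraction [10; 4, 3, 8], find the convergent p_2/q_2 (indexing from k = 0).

133/13

Using pₖ = aₖpₖ₋₁ + pₖ₋₂, qₖ = aₖqₖ₋₁ + qₖ₋₂ (with p₋₁=1, p₋₂=0, q₋₁=0, q₋₂=1):
  k=0: a=10, p=10, q=1
  k=1: a=4, p=41, q=4
  k=2: a=3, p=133, q=13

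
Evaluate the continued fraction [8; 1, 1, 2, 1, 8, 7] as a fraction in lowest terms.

3721/434

Fold from the inside: start with 7/1.
  8 + 1/7 = 57/7
  1 + 7/57 = 64/57
  2 + 57/64 = 185/64
  1 + 64/185 = 249/185
  1 + 185/249 = 434/249
  8 + 249/434 = 3721/434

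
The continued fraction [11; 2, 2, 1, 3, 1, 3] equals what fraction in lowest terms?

1428/125

Fold from the inside: start with 3/1.
  1 + 1/3 = 4/3
  3 + 3/4 = 15/4
  1 + 4/15 = 19/15
  2 + 15/19 = 53/19
  2 + 19/53 = 125/53
  11 + 53/125 = 1428/125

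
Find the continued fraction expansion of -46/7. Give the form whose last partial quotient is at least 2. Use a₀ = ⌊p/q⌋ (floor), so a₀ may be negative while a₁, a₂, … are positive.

-46 = -7*7 + 3
7 = 2*3 + 1
3 = 3*1 + 0  (stop)
So -46/7 = [-7; 2, 3].

[-7; 2, 3]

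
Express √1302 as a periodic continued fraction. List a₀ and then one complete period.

a₀ = ⌊√1302⌋ = 36.

[36; 12, 72]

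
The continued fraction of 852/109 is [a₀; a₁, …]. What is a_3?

2

852 = 7·109 + 89   →  a_0 = 7
109 = 1·89 + 20   →  a_1 = 1
89 = 4·20 + 9   →  a_2 = 4
20 = 2·9 + 2   →  a_3 = 2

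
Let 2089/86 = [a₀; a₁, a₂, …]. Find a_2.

2

2089 = 24·86 + 25   →  a_0 = 24
86 = 3·25 + 11   →  a_1 = 3
25 = 2·11 + 3   →  a_2 = 2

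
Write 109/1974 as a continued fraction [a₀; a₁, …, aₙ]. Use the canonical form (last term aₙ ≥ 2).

109 = 0×1974 + 109
1974 = 18×109 + 12
109 = 9×12 + 1
12 = 12×1 + 0  (stop)
So 109/1974 = [0; 18, 9, 12].

[0; 18, 9, 12]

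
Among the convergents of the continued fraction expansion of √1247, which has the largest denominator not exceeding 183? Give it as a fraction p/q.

√1247 = [35; 3, 5, 9, 1, 9, 5, 3, 70, …] (period length 8).
Convergents:
  p_0/q_0 = 35/1
  p_1/q_1 = 106/3
  p_2/q_2 = 565/16
  p_3/q_3 = 5191/147
  p_4/q_4 = 5756/163
  p_5/q_5 = 56995/1614
q_4 = 163 ≤ 183 < 1614 = q_5, so the answer is 5756/163.

5756/163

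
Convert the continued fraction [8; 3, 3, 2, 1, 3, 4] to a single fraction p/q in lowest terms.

4326/521

Fold from the inside: start with 4/1.
  3 + 1/4 = 13/4
  1 + 4/13 = 17/13
  2 + 13/17 = 47/17
  3 + 17/47 = 158/47
  3 + 47/158 = 521/158
  8 + 158/521 = 4326/521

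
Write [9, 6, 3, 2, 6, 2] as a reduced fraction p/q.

5587/610

Fold from the inside: start with 2/1.
  6 + 1/2 = 13/2
  2 + 2/13 = 28/13
  3 + 13/28 = 97/28
  6 + 28/97 = 610/97
  9 + 97/610 = 5587/610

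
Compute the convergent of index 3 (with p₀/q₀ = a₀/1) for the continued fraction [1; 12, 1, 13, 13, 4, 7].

195/181

Using pₖ = aₖpₖ₋₁ + pₖ₋₂, qₖ = aₖqₖ₋₁ + qₖ₋₂ (with p₋₁=1, p₋₂=0, q₋₁=0, q₋₂=1):
  k=0: a=1, p=1, q=1
  k=1: a=12, p=13, q=12
  k=2: a=1, p=14, q=13
  k=3: a=13, p=195, q=181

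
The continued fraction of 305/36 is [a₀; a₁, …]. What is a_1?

2

305 = 8·36 + 17   →  a_0 = 8
36 = 2·17 + 2   →  a_1 = 2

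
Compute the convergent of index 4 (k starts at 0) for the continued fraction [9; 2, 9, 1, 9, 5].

Using pₖ = aₖpₖ₋₁ + pₖ₋₂, qₖ = aₖqₖ₋₁ + qₖ₋₂ (with p₋₁=1, p₋₂=0, q₋₁=0, q₋₂=1):
  k=0: a=9, p=9, q=1
  k=1: a=2, p=19, q=2
  k=2: a=9, p=180, q=19
  k=3: a=1, p=199, q=21
  k=4: a=9, p=1971, q=208

1971/208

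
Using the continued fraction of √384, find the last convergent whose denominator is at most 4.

√384 = [19; 1, 1, 2, 9, 2, 1, 1, 38, …] (period length 8).
Convergents:
  p_0/q_0 = 19/1
  p_1/q_1 = 20/1
  p_2/q_2 = 39/2
  p_3/q_3 = 98/5
q_2 = 2 ≤ 4 < 5 = q_3, so the answer is 39/2.

39/2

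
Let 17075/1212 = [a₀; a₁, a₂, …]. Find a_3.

17075 = 14·1212 + 107   →  a_0 = 14
1212 = 11·107 + 35   →  a_1 = 11
107 = 3·35 + 2   →  a_2 = 3
35 = 17·2 + 1   →  a_3 = 17

17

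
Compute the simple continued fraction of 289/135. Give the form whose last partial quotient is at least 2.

289 = 2·135 + 19
135 = 7·19 + 2
19 = 9·2 + 1
2 = 2·1 + 0  (stop)
So 289/135 = [2; 7, 9, 2].

[2; 7, 9, 2]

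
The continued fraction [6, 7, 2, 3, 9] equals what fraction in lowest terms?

2963/483

Fold from the inside: start with 9/1.
  3 + 1/9 = 28/9
  2 + 9/28 = 65/28
  7 + 28/65 = 483/65
  6 + 65/483 = 2963/483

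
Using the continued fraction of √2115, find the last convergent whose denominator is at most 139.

√2115 = [45; 1, 90, …] (period length 2).
Convergents:
  p_0/q_0 = 45/1
  p_1/q_1 = 46/1
  p_2/q_2 = 4185/91
  p_3/q_3 = 4231/92
  p_4/q_4 = 384975/8371
q_3 = 92 ≤ 139 < 8371 = q_4, so the answer is 4231/92.

4231/92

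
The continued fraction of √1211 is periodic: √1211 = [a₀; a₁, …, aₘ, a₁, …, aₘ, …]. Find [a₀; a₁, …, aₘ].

a₀ = ⌊√1211⌋ = 34.

[34; 1, 3, 1, 68]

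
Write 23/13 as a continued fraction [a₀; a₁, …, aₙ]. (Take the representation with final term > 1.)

23 = 1·13 + 10
13 = 1·10 + 3
10 = 3·3 + 1
3 = 3·1 + 0  (stop)
So 23/13 = [1; 1, 3, 3].

[1; 1, 3, 3]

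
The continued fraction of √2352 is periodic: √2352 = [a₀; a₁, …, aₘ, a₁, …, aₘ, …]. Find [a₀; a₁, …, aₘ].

a₀ = ⌊√2352⌋ = 48.
With m₀=0, d₀=1 and mₖ₊₁ = dₖaₖ − mₖ, dₖ₊₁ = (n − mₖ₊₁²)/dₖ, aₖ₊₁ = ⌊(a₀+mₖ₊₁)/dₖ₊₁⌋:
  k=1: m=48, d=48, a=2
  k=2: m=48, d=1, a=96
d=1 and a=2a₀=96 at k=2, so the next step gives (m, d) = (48, 48) again — its k=1 value — and the period has length 2.

[48; 2, 96]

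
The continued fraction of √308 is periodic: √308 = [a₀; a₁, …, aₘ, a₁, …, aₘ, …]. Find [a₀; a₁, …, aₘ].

a₀ = ⌊√308⌋ = 17.
With m₀=0, d₀=1 and mₖ₊₁ = dₖaₖ − mₖ, dₖ₊₁ = (n − mₖ₊₁²)/dₖ, aₖ₊₁ = ⌊(a₀+mₖ₊₁)/dₖ₊₁⌋:
  k=1: m=17, d=19, a=1
  k=2: m=2, d=16, a=1
  k=3: m=14, d=7, a=4
  k=4: m=14, d=16, a=1
  k=5: m=2, d=19, a=1
  k=6: m=17, d=1, a=34
d=1 and a=2a₀=34 at k=6, so the next step gives (m, d) = (17, 19) again — its k=1 value — and the period has length 6.

[17; 1, 1, 4, 1, 1, 34]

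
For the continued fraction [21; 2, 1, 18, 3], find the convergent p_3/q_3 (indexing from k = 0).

Using pₖ = aₖpₖ₋₁ + pₖ₋₂, qₖ = aₖqₖ₋₁ + qₖ₋₂ (with p₋₁=1, p₋₂=0, q₋₁=0, q₋₂=1):
  k=0: a=21, p=21, q=1
  k=1: a=2, p=43, q=2
  k=2: a=1, p=64, q=3
  k=3: a=18, p=1195, q=56

1195/56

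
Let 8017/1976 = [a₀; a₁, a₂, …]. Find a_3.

18

8017 = 4·1976 + 113   →  a_0 = 4
1976 = 17·113 + 55   →  a_1 = 17
113 = 2·55 + 3   →  a_2 = 2
55 = 18·3 + 1   →  a_3 = 18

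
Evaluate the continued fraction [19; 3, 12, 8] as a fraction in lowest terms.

5778/299

Fold from the inside: start with 8/1.
  12 + 1/8 = 97/8
  3 + 8/97 = 299/97
  19 + 97/299 = 5778/299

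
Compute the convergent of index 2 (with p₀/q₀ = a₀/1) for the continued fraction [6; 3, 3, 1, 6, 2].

Using pₖ = aₖpₖ₋₁ + pₖ₋₂, qₖ = aₖqₖ₋₁ + qₖ₋₂ (with p₋₁=1, p₋₂=0, q₋₁=0, q₋₂=1):
  k=0: a=6, p=6, q=1
  k=1: a=3, p=19, q=3
  k=2: a=3, p=63, q=10

63/10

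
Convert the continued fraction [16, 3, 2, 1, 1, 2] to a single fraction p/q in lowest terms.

717/44

Fold from the inside: start with 2/1.
  1 + 1/2 = 3/2
  1 + 2/3 = 5/3
  2 + 3/5 = 13/5
  3 + 5/13 = 44/13
  16 + 13/44 = 717/44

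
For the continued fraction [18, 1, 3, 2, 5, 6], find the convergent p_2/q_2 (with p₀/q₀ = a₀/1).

Using pₖ = aₖpₖ₋₁ + pₖ₋₂, qₖ = aₖqₖ₋₁ + qₖ₋₂ (with p₋₁=1, p₋₂=0, q₋₁=0, q₋₂=1):
  k=0: a=18, p=18, q=1
  k=1: a=1, p=19, q=1
  k=2: a=3, p=75, q=4

75/4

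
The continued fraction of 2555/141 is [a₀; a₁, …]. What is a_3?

2555 = 18·141 + 17   →  a_0 = 18
141 = 8·17 + 5   →  a_1 = 8
17 = 3·5 + 2   →  a_2 = 3
5 = 2·2 + 1   →  a_3 = 2

2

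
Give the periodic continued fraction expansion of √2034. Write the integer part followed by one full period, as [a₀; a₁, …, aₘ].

a₀ = ⌊√2034⌋ = 45.

[45; 10, 90]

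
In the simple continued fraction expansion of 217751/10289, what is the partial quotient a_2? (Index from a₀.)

217751 = 21·10289 + 1682   →  a_0 = 21
10289 = 6·1682 + 197   →  a_1 = 6
1682 = 8·197 + 106   →  a_2 = 8

8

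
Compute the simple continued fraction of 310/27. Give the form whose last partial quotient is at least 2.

[11; 2, 13]

310 = 11*27 + 13
27 = 2*13 + 1
13 = 13*1 + 0  (stop)
So 310/27 = [11; 2, 13].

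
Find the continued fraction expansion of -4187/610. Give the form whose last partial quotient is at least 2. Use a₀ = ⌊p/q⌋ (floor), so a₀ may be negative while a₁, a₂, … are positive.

-4187 = -7×610 + 83
610 = 7×83 + 29
83 = 2×29 + 25
29 = 1×25 + 4
25 = 6×4 + 1
4 = 4×1 + 0  (stop)
So -4187/610 = [-7; 7, 2, 1, 6, 4].

[-7; 7, 2, 1, 6, 4]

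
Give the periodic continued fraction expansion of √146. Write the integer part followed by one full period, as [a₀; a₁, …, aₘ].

a₀ = ⌊√146⌋ = 12.
With m₀=0, d₀=1 and mₖ₊₁ = dₖaₖ − mₖ, dₖ₊₁ = (n − mₖ₊₁²)/dₖ, aₖ₊₁ = ⌊(a₀+mₖ₊₁)/dₖ₊₁⌋:
  k=1: m=12, d=2, a=12
  k=2: m=12, d=1, a=24
d=1 and a=2a₀=24 at k=2, so the next step gives (m, d) = (12, 2) again — its k=1 value — and the period has length 2.

[12; 12, 24]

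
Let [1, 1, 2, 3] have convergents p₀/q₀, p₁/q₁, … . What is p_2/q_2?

Using pₖ = aₖpₖ₋₁ + pₖ₋₂, qₖ = aₖqₖ₋₁ + qₖ₋₂ (with p₋₁=1, p₋₂=0, q₋₁=0, q₋₂=1):
  k=0: a=1, p=1, q=1
  k=1: a=1, p=2, q=1
  k=2: a=2, p=5, q=3

5/3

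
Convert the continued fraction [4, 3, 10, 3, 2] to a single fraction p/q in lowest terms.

Fold from the inside: start with 2/1.
  3 + 1/2 = 7/2
  10 + 2/7 = 72/7
  3 + 7/72 = 223/72
  4 + 72/223 = 964/223

964/223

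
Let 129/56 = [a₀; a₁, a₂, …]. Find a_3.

2

129 = 2·56 + 17   →  a_0 = 2
56 = 3·17 + 5   →  a_1 = 3
17 = 3·5 + 2   →  a_2 = 3
5 = 2·2 + 1   →  a_3 = 2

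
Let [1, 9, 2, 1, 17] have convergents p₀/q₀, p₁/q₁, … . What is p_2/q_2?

Using pₖ = aₖpₖ₋₁ + pₖ₋₂, qₖ = aₖqₖ₋₁ + qₖ₋₂ (with p₋₁=1, p₋₂=0, q₋₁=0, q₋₂=1):
  k=0: a=1, p=1, q=1
  k=1: a=9, p=10, q=9
  k=2: a=2, p=21, q=19

21/19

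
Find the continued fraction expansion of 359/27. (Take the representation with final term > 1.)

359 = 13·27 + 8
27 = 3·8 + 3
8 = 2·3 + 2
3 = 1·2 + 1
2 = 2·1 + 0  (stop)
So 359/27 = [13; 3, 2, 1, 2].

[13; 3, 2, 1, 2]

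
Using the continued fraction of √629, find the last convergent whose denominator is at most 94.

√629 = [25; 12, 1, 1, 12, 50, …] (period length 5).
Convergents:
  p_0/q_0 = 25/1
  p_1/q_1 = 301/12
  p_2/q_2 = 326/13
  p_3/q_3 = 627/25
  p_4/q_4 = 7850/313
q_3 = 25 ≤ 94 < 313 = q_4, so the answer is 627/25.

627/25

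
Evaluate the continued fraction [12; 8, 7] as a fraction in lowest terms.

691/57

Using pₖ = aₖpₖ₋₁ + pₖ₋₂ and qₖ = aₖqₖ₋₁ + qₖ₋₂:
  k=0: a=12, p=12, q=1
  k=1: a=8, p=97, q=8
  k=2: a=7, p=691, q=57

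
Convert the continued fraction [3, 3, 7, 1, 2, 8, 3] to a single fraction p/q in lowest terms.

Using pₖ = aₖpₖ₋₁ + pₖ₋₂ and qₖ = aₖqₖ₋₁ + qₖ₋₂:
  k=0: a=3, p=3, q=1
  k=1: a=3, p=10, q=3
  k=2: a=7, p=73, q=22
  k=3: a=1, p=83, q=25
  k=4: a=2, p=239, q=72
  k=5: a=8, p=1995, q=601
  k=6: a=3, p=6224, q=1875

6224/1875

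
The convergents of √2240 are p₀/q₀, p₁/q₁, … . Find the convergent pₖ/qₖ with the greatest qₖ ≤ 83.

√2240 = [47; 3, 23, 3, 94, …] (period length 4).
Convergents:
  p_0/q_0 = 47/1
  p_1/q_1 = 142/3
  p_2/q_2 = 3313/70
  p_3/q_3 = 10081/213
q_2 = 70 ≤ 83 < 213 = q_3, so the answer is 3313/70.

3313/70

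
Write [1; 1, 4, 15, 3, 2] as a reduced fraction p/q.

Fold from the inside: start with 2/1.
  3 + 1/2 = 7/2
  15 + 2/7 = 107/7
  4 + 7/107 = 435/107
  1 + 107/435 = 542/435
  1 + 435/542 = 977/542

977/542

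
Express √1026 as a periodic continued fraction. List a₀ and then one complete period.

a₀ = ⌊√1026⌋ = 32.
With m₀=0, d₀=1 and mₖ₊₁ = dₖaₖ − mₖ, dₖ₊₁ = (n − mₖ₊₁²)/dₖ, aₖ₊₁ = ⌊(a₀+mₖ₊₁)/dₖ₊₁⌋:
  k=1: m=32, d=2, a=32
  k=2: m=32, d=1, a=64
d=1 and a=2a₀=64 at k=2, so the next step gives (m, d) = (32, 2) again — its k=1 value — and the period has length 2.

[32; 32, 64]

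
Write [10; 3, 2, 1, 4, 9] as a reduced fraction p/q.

4459/433

Fold from the inside: start with 9/1.
  4 + 1/9 = 37/9
  1 + 9/37 = 46/37
  2 + 37/46 = 129/46
  3 + 46/129 = 433/129
  10 + 129/433 = 4459/433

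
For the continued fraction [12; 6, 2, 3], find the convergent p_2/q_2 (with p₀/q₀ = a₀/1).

158/13

Using pₖ = aₖpₖ₋₁ + pₖ₋₂, qₖ = aₖqₖ₋₁ + qₖ₋₂ (with p₋₁=1, p₋₂=0, q₋₁=0, q₋₂=1):
  k=0: a=12, p=12, q=1
  k=1: a=6, p=73, q=6
  k=2: a=2, p=158, q=13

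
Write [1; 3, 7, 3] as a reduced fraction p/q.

91/69

Fold from the inside: start with 3/1.
  7 + 1/3 = 22/3
  3 + 3/22 = 69/22
  1 + 22/69 = 91/69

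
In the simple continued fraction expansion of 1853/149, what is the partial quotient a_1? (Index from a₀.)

1853 = 12·149 + 65   →  a_0 = 12
149 = 2·65 + 19   →  a_1 = 2

2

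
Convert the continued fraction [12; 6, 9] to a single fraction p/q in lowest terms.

669/55

Fold from the inside: start with 9/1.
  6 + 1/9 = 55/9
  12 + 9/55 = 669/55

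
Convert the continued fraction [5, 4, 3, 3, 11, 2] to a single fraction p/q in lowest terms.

5311/1015

Fold from the inside: start with 2/1.
  11 + 1/2 = 23/2
  3 + 2/23 = 71/23
  3 + 23/71 = 236/71
  4 + 71/236 = 1015/236
  5 + 236/1015 = 5311/1015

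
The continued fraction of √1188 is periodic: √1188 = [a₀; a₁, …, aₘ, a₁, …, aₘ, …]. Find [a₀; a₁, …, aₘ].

[34; 2, 7, 6, 7, 2, 68]

a₀ = ⌊√1188⌋ = 34.
With m₀=0, d₀=1 and mₖ₊₁ = dₖaₖ − mₖ, dₖ₊₁ = (n − mₖ₊₁²)/dₖ, aₖ₊₁ = ⌊(a₀+mₖ₊₁)/dₖ₊₁⌋:
  k=1: m=34, d=32, a=2
  k=2: m=30, d=9, a=7
  k=3: m=33, d=11, a=6
  k=4: m=33, d=9, a=7
  k=5: m=30, d=32, a=2
  k=6: m=34, d=1, a=68
d=1 and a=2a₀=68 at k=6, so the next step gives (m, d) = (34, 32) again — its k=1 value — and the period has length 6.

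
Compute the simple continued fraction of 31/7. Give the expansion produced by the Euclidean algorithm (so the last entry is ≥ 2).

31 = 4·7 + 3
7 = 2·3 + 1
3 = 3·1 + 0  (stop)
So 31/7 = [4; 2, 3].

[4; 2, 3]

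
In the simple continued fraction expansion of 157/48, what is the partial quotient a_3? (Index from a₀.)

157 = 3·48 + 13   →  a_0 = 3
48 = 3·13 + 9   →  a_1 = 3
13 = 1·9 + 4   →  a_2 = 1
9 = 2·4 + 1   →  a_3 = 2

2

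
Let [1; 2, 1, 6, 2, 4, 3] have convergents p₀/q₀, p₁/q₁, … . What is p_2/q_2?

4/3

Using pₖ = aₖpₖ₋₁ + pₖ₋₂, qₖ = aₖqₖ₋₁ + qₖ₋₂ (with p₋₁=1, p₋₂=0, q₋₁=0, q₋₂=1):
  k=0: a=1, p=1, q=1
  k=1: a=2, p=3, q=2
  k=2: a=1, p=4, q=3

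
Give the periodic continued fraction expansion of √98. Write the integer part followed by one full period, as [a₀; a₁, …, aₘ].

a₀ = ⌊√98⌋ = 9.
With m₀=0, d₀=1 and mₖ₊₁ = dₖaₖ − mₖ, dₖ₊₁ = (n − mₖ₊₁²)/dₖ, aₖ₊₁ = ⌊(a₀+mₖ₊₁)/dₖ₊₁⌋:
  k=1: m=9, d=17, a=1
  k=2: m=8, d=2, a=8
  k=3: m=8, d=17, a=1
  k=4: m=9, d=1, a=18
d=1 and a=2a₀=18 at k=4, so the next step gives (m, d) = (9, 17) again — its k=1 value — and the period has length 4.

[9; 1, 8, 1, 18]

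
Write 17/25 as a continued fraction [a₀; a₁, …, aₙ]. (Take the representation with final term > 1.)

[0; 1, 2, 8]

17 = 0*25 + 17
25 = 1*17 + 8
17 = 2*8 + 1
8 = 8*1 + 0  (stop)
So 17/25 = [0; 1, 2, 8].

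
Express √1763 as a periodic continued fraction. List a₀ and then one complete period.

a₀ = ⌊√1763⌋ = 41.
With m₀=0, d₀=1 and mₖ₊₁ = dₖaₖ − mₖ, dₖ₊₁ = (n − mₖ₊₁²)/dₖ, aₖ₊₁ = ⌊(a₀+mₖ₊₁)/dₖ₊₁⌋:
  k=1: m=41, d=82, a=1
  k=2: m=41, d=1, a=82
d=1 and a=2a₀=82 at k=2, so the next step gives (m, d) = (41, 82) again — its k=1 value — and the period has length 2.

[41; 1, 82]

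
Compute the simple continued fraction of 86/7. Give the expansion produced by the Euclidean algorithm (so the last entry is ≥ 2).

86 = 12×7 + 2
7 = 3×2 + 1
2 = 2×1 + 0  (stop)
So 86/7 = [12; 3, 2].

[12; 3, 2]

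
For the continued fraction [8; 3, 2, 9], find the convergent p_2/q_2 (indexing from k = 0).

Using pₖ = aₖpₖ₋₁ + pₖ₋₂, qₖ = aₖqₖ₋₁ + qₖ₋₂ (with p₋₁=1, p₋₂=0, q₋₁=0, q₋₂=1):
  k=0: a=8, p=8, q=1
  k=1: a=3, p=25, q=3
  k=2: a=2, p=58, q=7

58/7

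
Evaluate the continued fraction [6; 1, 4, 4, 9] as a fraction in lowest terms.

1321/194

Fold from the inside: start with 9/1.
  4 + 1/9 = 37/9
  4 + 9/37 = 157/37
  1 + 37/157 = 194/157
  6 + 157/194 = 1321/194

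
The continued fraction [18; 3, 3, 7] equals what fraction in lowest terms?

Fold from the inside: start with 7/1.
  3 + 1/7 = 22/7
  3 + 7/22 = 73/22
  18 + 22/73 = 1336/73

1336/73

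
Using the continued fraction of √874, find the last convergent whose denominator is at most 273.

√874 = [29; 1, 1, 3, 2, 3, 1, 1, 58, …] (period length 8).
Convergents:
  p_0/q_0 = 29/1
  p_1/q_1 = 30/1
  p_2/q_2 = 59/2
  p_3/q_3 = 207/7
  p_4/q_4 = 473/16
  p_5/q_5 = 1626/55
  p_6/q_6 = 2099/71
  p_7/q_7 = 3725/126
  p_8/q_8 = 218149/7379
q_7 = 126 ≤ 273 < 7379 = q_8, so the answer is 3725/126.

3725/126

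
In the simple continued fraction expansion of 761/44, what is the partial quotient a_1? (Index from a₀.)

3

761 = 17·44 + 13   →  a_0 = 17
44 = 3·13 + 5   →  a_1 = 3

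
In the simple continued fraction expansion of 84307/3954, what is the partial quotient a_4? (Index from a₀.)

84307 = 21·3954 + 1273   →  a_0 = 21
3954 = 3·1273 + 135   →  a_1 = 3
1273 = 9·135 + 58   →  a_2 = 9
135 = 2·58 + 19   →  a_3 = 2
58 = 3·19 + 1   →  a_4 = 3

3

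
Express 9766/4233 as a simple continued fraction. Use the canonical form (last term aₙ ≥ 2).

9766 = 2×4233 + 1300
4233 = 3×1300 + 333
1300 = 3×333 + 301
333 = 1×301 + 32
301 = 9×32 + 13
32 = 2×13 + 6
13 = 2×6 + 1
6 = 6×1 + 0  (stop)
So 9766/4233 = [2; 3, 3, 1, 9, 2, 2, 6].

[2; 3, 3, 1, 9, 2, 2, 6]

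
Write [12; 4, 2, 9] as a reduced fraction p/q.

Using pₖ = aₖpₖ₋₁ + pₖ₋₂ and qₖ = aₖqₖ₋₁ + qₖ₋₂:
  k=0: a=12, p=12, q=1
  k=1: a=4, p=49, q=4
  k=2: a=2, p=110, q=9
  k=3: a=9, p=1039, q=85

1039/85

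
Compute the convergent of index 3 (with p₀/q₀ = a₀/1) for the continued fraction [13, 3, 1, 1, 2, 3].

Using pₖ = aₖpₖ₋₁ + pₖ₋₂, qₖ = aₖqₖ₋₁ + qₖ₋₂ (with p₋₁=1, p₋₂=0, q₋₁=0, q₋₂=1):
  k=0: a=13, p=13, q=1
  k=1: a=3, p=40, q=3
  k=2: a=1, p=53, q=4
  k=3: a=1, p=93, q=7

93/7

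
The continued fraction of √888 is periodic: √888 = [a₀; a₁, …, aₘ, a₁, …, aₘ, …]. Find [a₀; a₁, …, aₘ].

a₀ = ⌊√888⌋ = 29.

[29; 1, 3, 1, 58]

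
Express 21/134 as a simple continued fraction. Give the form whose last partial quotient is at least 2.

[0; 6, 2, 1, 1, 1, 2]

21 = 0·134 + 21
134 = 6·21 + 8
21 = 2·8 + 5
8 = 1·5 + 3
5 = 1·3 + 2
3 = 1·2 + 1
2 = 2·1 + 0  (stop)
So 21/134 = [0; 6, 2, 1, 1, 1, 2].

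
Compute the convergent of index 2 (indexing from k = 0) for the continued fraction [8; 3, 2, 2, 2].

Using pₖ = aₖpₖ₋₁ + pₖ₋₂, qₖ = aₖqₖ₋₁ + qₖ₋₂ (with p₋₁=1, p₋₂=0, q₋₁=0, q₋₂=1):
  k=0: a=8, p=8, q=1
  k=1: a=3, p=25, q=3
  k=2: a=2, p=58, q=7

58/7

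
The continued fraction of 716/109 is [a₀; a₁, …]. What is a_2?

1

716 = 6·109 + 62   →  a_0 = 6
109 = 1·62 + 47   →  a_1 = 1
62 = 1·47 + 15   →  a_2 = 1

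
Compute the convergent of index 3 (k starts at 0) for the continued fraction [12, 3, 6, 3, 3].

739/60

Using pₖ = aₖpₖ₋₁ + pₖ₋₂, qₖ = aₖqₖ₋₁ + qₖ₋₂ (with p₋₁=1, p₋₂=0, q₋₁=0, q₋₂=1):
  k=0: a=12, p=12, q=1
  k=1: a=3, p=37, q=3
  k=2: a=6, p=234, q=19
  k=3: a=3, p=739, q=60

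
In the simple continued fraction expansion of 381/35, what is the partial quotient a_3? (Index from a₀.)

1

381 = 10·35 + 31   →  a_0 = 10
35 = 1·31 + 4   →  a_1 = 1
31 = 7·4 + 3   →  a_2 = 7
4 = 1·3 + 1   →  a_3 = 1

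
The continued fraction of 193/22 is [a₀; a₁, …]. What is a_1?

193 = 8·22 + 17   →  a_0 = 8
22 = 1·17 + 5   →  a_1 = 1

1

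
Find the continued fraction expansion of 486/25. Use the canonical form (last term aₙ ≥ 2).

[19; 2, 3, 1, 2]

486 = 19·25 + 11
25 = 2·11 + 3
11 = 3·3 + 2
3 = 1·2 + 1
2 = 2·1 + 0  (stop)
So 486/25 = [19; 2, 3, 1, 2].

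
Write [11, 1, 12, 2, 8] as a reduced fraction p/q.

2731/229

Using pₖ = aₖpₖ₋₁ + pₖ₋₂ and qₖ = aₖqₖ₋₁ + qₖ₋₂:
  k=0: a=11, p=11, q=1
  k=1: a=1, p=12, q=1
  k=2: a=12, p=155, q=13
  k=3: a=2, p=322, q=27
  k=4: a=8, p=2731, q=229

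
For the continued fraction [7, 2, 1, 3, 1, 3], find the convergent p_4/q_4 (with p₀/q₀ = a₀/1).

Using pₖ = aₖpₖ₋₁ + pₖ₋₂, qₖ = aₖqₖ₋₁ + qₖ₋₂ (with p₋₁=1, p₋₂=0, q₋₁=0, q₋₂=1):
  k=0: a=7, p=7, q=1
  k=1: a=2, p=15, q=2
  k=2: a=1, p=22, q=3
  k=3: a=3, p=81, q=11
  k=4: a=1, p=103, q=14

103/14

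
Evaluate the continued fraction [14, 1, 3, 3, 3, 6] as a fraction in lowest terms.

Fold from the inside: start with 6/1.
  3 + 1/6 = 19/6
  3 + 6/19 = 63/19
  3 + 19/63 = 208/63
  1 + 63/208 = 271/208
  14 + 208/271 = 4002/271

4002/271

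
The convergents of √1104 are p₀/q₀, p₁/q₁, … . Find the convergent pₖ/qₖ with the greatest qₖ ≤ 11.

√1104 = [33; 4, 2, 2, 2, 4, 66, …] (period length 6).
Convergents:
  p_0/q_0 = 33/1
  p_1/q_1 = 133/4
  p_2/q_2 = 299/9
  p_3/q_3 = 731/22
q_2 = 9 ≤ 11 < 22 = q_3, so the answer is 299/9.

299/9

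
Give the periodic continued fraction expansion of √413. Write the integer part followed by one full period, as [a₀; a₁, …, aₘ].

a₀ = ⌊√413⌋ = 20.

[20; 3, 9, 1, 4, 1, 9, 3, 40]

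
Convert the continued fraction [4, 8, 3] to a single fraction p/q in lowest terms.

Fold from the inside: start with 3/1.
  8 + 1/3 = 25/3
  4 + 3/25 = 103/25

103/25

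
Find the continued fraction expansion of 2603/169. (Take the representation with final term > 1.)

2603 = 15·169 + 68
169 = 2·68 + 33
68 = 2·33 + 2
33 = 16·2 + 1
2 = 2·1 + 0  (stop)
So 2603/169 = [15; 2, 2, 16, 2].

[15; 2, 2, 16, 2]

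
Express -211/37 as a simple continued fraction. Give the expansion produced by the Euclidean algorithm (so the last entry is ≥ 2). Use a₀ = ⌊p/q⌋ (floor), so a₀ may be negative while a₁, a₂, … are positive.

[-6; 3, 2, 1, 3]

-211 = -6·37 + 11
37 = 3·11 + 4
11 = 2·4 + 3
4 = 1·3 + 1
3 = 3·1 + 0  (stop)
So -211/37 = [-6; 3, 2, 1, 3].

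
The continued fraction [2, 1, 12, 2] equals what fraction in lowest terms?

Fold from the inside: start with 2/1.
  12 + 1/2 = 25/2
  1 + 2/25 = 27/25
  2 + 25/27 = 79/27

79/27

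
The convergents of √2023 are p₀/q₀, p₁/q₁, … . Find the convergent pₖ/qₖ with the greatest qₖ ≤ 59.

2024/45

√2023 = [44; 1, 43, 1, 88, …] (period length 4).
Convergents:
  p_0/q_0 = 44/1
  p_1/q_1 = 45/1
  p_2/q_2 = 1979/44
  p_3/q_3 = 2024/45
  p_4/q_4 = 180091/4004
q_3 = 45 ≤ 59 < 4004 = q_4, so the answer is 2024/45.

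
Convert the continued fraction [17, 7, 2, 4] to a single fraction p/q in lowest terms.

Using pₖ = aₖpₖ₋₁ + pₖ₋₂ and qₖ = aₖqₖ₋₁ + qₖ₋₂:
  k=0: a=17, p=17, q=1
  k=1: a=7, p=120, q=7
  k=2: a=2, p=257, q=15
  k=3: a=4, p=1148, q=67

1148/67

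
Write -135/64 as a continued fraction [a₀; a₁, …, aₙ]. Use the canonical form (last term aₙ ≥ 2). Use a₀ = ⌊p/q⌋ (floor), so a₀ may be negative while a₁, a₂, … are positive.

[-3; 1, 8, 7]

-135 = -3×64 + 57
64 = 1×57 + 7
57 = 8×7 + 1
7 = 7×1 + 0  (stop)
So -135/64 = [-3; 1, 8, 7].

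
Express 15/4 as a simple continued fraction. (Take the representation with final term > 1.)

[3; 1, 3]

15 = 3×4 + 3
4 = 1×3 + 1
3 = 3×1 + 0  (stop)
So 15/4 = [3; 1, 3].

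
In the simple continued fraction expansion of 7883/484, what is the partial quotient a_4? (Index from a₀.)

7883 = 16·484 + 139   →  a_0 = 16
484 = 3·139 + 67   →  a_1 = 3
139 = 2·67 + 5   →  a_2 = 2
67 = 13·5 + 2   →  a_3 = 13
5 = 2·2 + 1   →  a_4 = 2

2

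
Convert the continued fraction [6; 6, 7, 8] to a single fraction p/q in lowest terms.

2157/350

Fold from the inside: start with 8/1.
  7 + 1/8 = 57/8
  6 + 8/57 = 350/57
  6 + 57/350 = 2157/350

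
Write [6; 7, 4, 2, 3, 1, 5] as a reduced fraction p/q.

Fold from the inside: start with 5/1.
  1 + 1/5 = 6/5
  3 + 5/6 = 23/6
  2 + 6/23 = 52/23
  4 + 23/52 = 231/52
  7 + 52/231 = 1669/231
  6 + 231/1669 = 10245/1669

10245/1669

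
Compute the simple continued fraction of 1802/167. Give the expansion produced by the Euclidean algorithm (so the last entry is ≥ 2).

[10; 1, 3, 1, 3, 2, 1, 2]

1802 = 10·167 + 132
167 = 1·132 + 35
132 = 3·35 + 27
35 = 1·27 + 8
27 = 3·8 + 3
8 = 2·3 + 2
3 = 1·2 + 1
2 = 2·1 + 0  (stop)
So 1802/167 = [10; 1, 3, 1, 3, 2, 1, 2].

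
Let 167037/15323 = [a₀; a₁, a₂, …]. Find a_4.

3

167037 = 10·15323 + 13807   →  a_0 = 10
15323 = 1·13807 + 1516   →  a_1 = 1
13807 = 9·1516 + 163   →  a_2 = 9
1516 = 9·163 + 49   →  a_3 = 9
163 = 3·49 + 16   →  a_4 = 3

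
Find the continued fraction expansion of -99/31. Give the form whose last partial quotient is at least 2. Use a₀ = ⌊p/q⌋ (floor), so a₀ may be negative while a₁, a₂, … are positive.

[-4; 1, 4, 6]

-99 = -4*31 + 25
31 = 1*25 + 6
25 = 4*6 + 1
6 = 6*1 + 0  (stop)
So -99/31 = [-4; 1, 4, 6].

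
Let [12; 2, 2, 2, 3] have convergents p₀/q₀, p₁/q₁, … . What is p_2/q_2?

Using pₖ = aₖpₖ₋₁ + pₖ₋₂, qₖ = aₖqₖ₋₁ + qₖ₋₂ (with p₋₁=1, p₋₂=0, q₋₁=0, q₋₂=1):
  k=0: a=12, p=12, q=1
  k=1: a=2, p=25, q=2
  k=2: a=2, p=62, q=5

62/5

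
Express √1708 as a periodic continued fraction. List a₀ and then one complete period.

[41; 3, 20, 3, 82]

a₀ = ⌊√1708⌋ = 41.
With m₀=0, d₀=1 and mₖ₊₁ = dₖaₖ − mₖ, dₖ₊₁ = (n − mₖ₊₁²)/dₖ, aₖ₊₁ = ⌊(a₀+mₖ₊₁)/dₖ₊₁⌋:
  k=1: m=41, d=27, a=3
  k=2: m=40, d=4, a=20
  k=3: m=40, d=27, a=3
  k=4: m=41, d=1, a=82
d=1 and a=2a₀=82 at k=4, so the next step gives (m, d) = (41, 27) again — its k=1 value — and the period has length 4.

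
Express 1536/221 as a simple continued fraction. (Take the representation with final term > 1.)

[6; 1, 19, 11]

1536 = 6·221 + 210
221 = 1·210 + 11
210 = 19·11 + 1
11 = 11·1 + 0  (stop)
So 1536/221 = [6; 1, 19, 11].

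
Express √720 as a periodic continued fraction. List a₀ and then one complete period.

[26; 1, 4, 1, 52]

a₀ = ⌊√720⌋ = 26.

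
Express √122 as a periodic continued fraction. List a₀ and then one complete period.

a₀ = ⌊√122⌋ = 11.

[11; 22]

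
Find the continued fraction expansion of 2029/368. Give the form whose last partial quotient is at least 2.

[5; 1, 1, 17, 1, 9]

2029 = 5*368 + 189
368 = 1*189 + 179
189 = 1*179 + 10
179 = 17*10 + 9
10 = 1*9 + 1
9 = 9*1 + 0  (stop)
So 2029/368 = [5; 1, 1, 17, 1, 9].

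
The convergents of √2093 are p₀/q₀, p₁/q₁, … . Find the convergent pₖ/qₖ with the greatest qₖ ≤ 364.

16607/363

√2093 = [45; 1, 2, 1, 90, …] (period length 4).
Convergents:
  p_0/q_0 = 45/1
  p_1/q_1 = 46/1
  p_2/q_2 = 137/3
  p_3/q_3 = 183/4
  p_4/q_4 = 16607/363
  p_5/q_5 = 16790/367
q_4 = 363 ≤ 364 < 367 = q_5, so the answer is 16607/363.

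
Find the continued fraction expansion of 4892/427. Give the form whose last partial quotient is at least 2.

[11; 2, 5, 3, 1, 2, 3]

4892 = 11×427 + 195
427 = 2×195 + 37
195 = 5×37 + 10
37 = 3×10 + 7
10 = 1×7 + 3
7 = 2×3 + 1
3 = 3×1 + 0  (stop)
So 4892/427 = [11; 2, 5, 3, 1, 2, 3].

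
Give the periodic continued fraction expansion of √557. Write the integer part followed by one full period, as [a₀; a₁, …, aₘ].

a₀ = ⌊√557⌋ = 23.
With m₀=0, d₀=1 and mₖ₊₁ = dₖaₖ − mₖ, dₖ₊₁ = (n − mₖ₊₁²)/dₖ, aₖ₊₁ = ⌊(a₀+mₖ₊₁)/dₖ₊₁⌋:
  k=1: m=23, d=28, a=1
  k=2: m=5, d=19, a=1
  k=3: m=14, d=19, a=1
  k=4: m=5, d=28, a=1
  k=5: m=23, d=1, a=46
d=1 and a=2a₀=46 at k=5, so the next step gives (m, d) = (23, 28) again — its k=1 value — and the period has length 5.

[23; 1, 1, 1, 1, 46]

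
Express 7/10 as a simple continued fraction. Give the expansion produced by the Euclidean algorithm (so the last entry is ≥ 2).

[0; 1, 2, 3]

7 = 0·10 + 7
10 = 1·7 + 3
7 = 2·3 + 1
3 = 3·1 + 0  (stop)
So 7/10 = [0; 1, 2, 3].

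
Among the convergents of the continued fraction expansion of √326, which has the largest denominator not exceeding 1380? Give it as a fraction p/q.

√326 = [18; 18, 36, …] (period length 2).
Convergents:
  p_0/q_0 = 18/1
  p_1/q_1 = 325/18
  p_2/q_2 = 11718/649
  p_3/q_3 = 211249/11700
q_2 = 649 ≤ 1380 < 11700 = q_3, so the answer is 11718/649.

11718/649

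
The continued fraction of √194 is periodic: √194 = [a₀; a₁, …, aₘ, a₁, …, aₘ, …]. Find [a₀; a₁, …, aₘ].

[13; 1, 12, 1, 26]

a₀ = ⌊√194⌋ = 13.
With m₀=0, d₀=1 and mₖ₊₁ = dₖaₖ − mₖ, dₖ₊₁ = (n − mₖ₊₁²)/dₖ, aₖ₊₁ = ⌊(a₀+mₖ₊₁)/dₖ₊₁⌋:
  k=1: m=13, d=25, a=1
  k=2: m=12, d=2, a=12
  k=3: m=12, d=25, a=1
  k=4: m=13, d=1, a=26
d=1 and a=2a₀=26 at k=4, so the next step gives (m, d) = (13, 25) again — its k=1 value — and the period has length 4.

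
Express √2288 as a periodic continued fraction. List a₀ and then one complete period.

[47; 1, 4, 1, 94]

a₀ = ⌊√2288⌋ = 47.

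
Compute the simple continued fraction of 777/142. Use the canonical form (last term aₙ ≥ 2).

[5; 2, 8, 2, 1, 2]

777 = 5*142 + 67
142 = 2*67 + 8
67 = 8*8 + 3
8 = 2*3 + 2
3 = 1*2 + 1
2 = 2*1 + 0  (stop)
So 777/142 = [5; 2, 8, 2, 1, 2].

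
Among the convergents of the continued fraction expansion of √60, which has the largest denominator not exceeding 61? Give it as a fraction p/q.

457/59

√60 = [7; 1, 2, 1, 14, …] (period length 4).
Convergents:
  p_0/q_0 = 7/1
  p_1/q_1 = 8/1
  p_2/q_2 = 23/3
  p_3/q_3 = 31/4
  p_4/q_4 = 457/59
  p_5/q_5 = 488/63
q_4 = 59 ≤ 61 < 63 = q_5, so the answer is 457/59.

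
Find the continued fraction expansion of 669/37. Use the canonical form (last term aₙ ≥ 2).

669 = 18·37 + 3
37 = 12·3 + 1
3 = 3·1 + 0  (stop)
So 669/37 = [18; 12, 3].

[18; 12, 3]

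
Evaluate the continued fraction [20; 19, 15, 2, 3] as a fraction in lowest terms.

Using pₖ = aₖpₖ₋₁ + pₖ₋₂ and qₖ = aₖqₖ₋₁ + qₖ₋₂:
  k=0: a=20, p=20, q=1
  k=1: a=19, p=381, q=19
  k=2: a=15, p=5735, q=286
  k=3: a=2, p=11851, q=591
  k=4: a=3, p=41288, q=2059

41288/2059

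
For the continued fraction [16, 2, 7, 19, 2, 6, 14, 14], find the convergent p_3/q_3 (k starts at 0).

4726/287

Using pₖ = aₖpₖ₋₁ + pₖ₋₂, qₖ = aₖqₖ₋₁ + qₖ₋₂ (with p₋₁=1, p₋₂=0, q₋₁=0, q₋₂=1):
  k=0: a=16, p=16, q=1
  k=1: a=2, p=33, q=2
  k=2: a=7, p=247, q=15
  k=3: a=19, p=4726, q=287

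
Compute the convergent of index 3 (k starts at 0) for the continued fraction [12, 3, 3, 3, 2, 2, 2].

Using pₖ = aₖpₖ₋₁ + pₖ₋₂, qₖ = aₖqₖ₋₁ + qₖ₋₂ (with p₋₁=1, p₋₂=0, q₋₁=0, q₋₂=1):
  k=0: a=12, p=12, q=1
  k=1: a=3, p=37, q=3
  k=2: a=3, p=123, q=10
  k=3: a=3, p=406, q=33

406/33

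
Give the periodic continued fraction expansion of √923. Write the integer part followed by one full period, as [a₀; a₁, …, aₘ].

a₀ = ⌊√923⌋ = 30.
With m₀=0, d₀=1 and mₖ₊₁ = dₖaₖ − mₖ, dₖ₊₁ = (n − mₖ₊₁²)/dₖ, aₖ₊₁ = ⌊(a₀+mₖ₊₁)/dₖ₊₁⌋:
  k=1: m=30, d=23, a=2
  k=2: m=16, d=29, a=1
  k=3: m=13, d=26, a=1
  k=4: m=13, d=29, a=1
  k=5: m=16, d=23, a=2
  k=6: m=30, d=1, a=60
d=1 and a=2a₀=60 at k=6, so the next step gives (m, d) = (30, 23) again — its k=1 value — and the period has length 6.

[30; 2, 1, 1, 1, 2, 60]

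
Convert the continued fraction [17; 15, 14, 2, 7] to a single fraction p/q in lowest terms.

55807/3270

Fold from the inside: start with 7/1.
  2 + 1/7 = 15/7
  14 + 7/15 = 217/15
  15 + 15/217 = 3270/217
  17 + 217/3270 = 55807/3270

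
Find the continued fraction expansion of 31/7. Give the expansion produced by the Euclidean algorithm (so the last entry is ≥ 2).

[4; 2, 3]

31 = 4×7 + 3
7 = 2×3 + 1
3 = 3×1 + 0  (stop)
So 31/7 = [4; 2, 3].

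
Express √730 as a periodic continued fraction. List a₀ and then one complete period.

a₀ = ⌊√730⌋ = 27.
With m₀=0, d₀=1 and mₖ₊₁ = dₖaₖ − mₖ, dₖ₊₁ = (n − mₖ₊₁²)/dₖ, aₖ₊₁ = ⌊(a₀+mₖ₊₁)/dₖ₊₁⌋:
  k=1: m=27, d=1, a=54
d=1 and a=2a₀=54 at k=1, so the next step gives (m, d) = (27, 1) again — its k=1 value — and the period has length 1.

[27; 54]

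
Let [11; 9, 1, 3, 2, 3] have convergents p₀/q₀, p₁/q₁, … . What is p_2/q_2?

111/10

Using pₖ = aₖpₖ₋₁ + pₖ₋₂, qₖ = aₖqₖ₋₁ + qₖ₋₂ (with p₋₁=1, p₋₂=0, q₋₁=0, q₋₂=1):
  k=0: a=11, p=11, q=1
  k=1: a=9, p=100, q=9
  k=2: a=1, p=111, q=10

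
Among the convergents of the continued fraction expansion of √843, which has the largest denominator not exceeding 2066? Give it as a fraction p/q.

√843 = [29; 29, 58, …] (period length 2).
Convergents:
  p_0/q_0 = 29/1
  p_1/q_1 = 842/29
  p_2/q_2 = 48865/1683
  p_3/q_3 = 1417927/48836
q_2 = 1683 ≤ 2066 < 48836 = q_3, so the answer is 48865/1683.

48865/1683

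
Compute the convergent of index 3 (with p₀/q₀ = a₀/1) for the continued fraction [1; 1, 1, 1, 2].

Using pₖ = aₖpₖ₋₁ + pₖ₋₂, qₖ = aₖqₖ₋₁ + qₖ₋₂ (with p₋₁=1, p₋₂=0, q₋₁=0, q₋₂=1):
  k=0: a=1, p=1, q=1
  k=1: a=1, p=2, q=1
  k=2: a=1, p=3, q=2
  k=3: a=1, p=5, q=3

5/3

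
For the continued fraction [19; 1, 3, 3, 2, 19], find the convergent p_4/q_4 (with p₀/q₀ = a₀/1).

593/30

Using pₖ = aₖpₖ₋₁ + pₖ₋₂, qₖ = aₖqₖ₋₁ + qₖ₋₂ (with p₋₁=1, p₋₂=0, q₋₁=0, q₋₂=1):
  k=0: a=19, p=19, q=1
  k=1: a=1, p=20, q=1
  k=2: a=3, p=79, q=4
  k=3: a=3, p=257, q=13
  k=4: a=2, p=593, q=30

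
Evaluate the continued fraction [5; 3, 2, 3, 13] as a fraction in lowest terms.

Using pₖ = aₖpₖ₋₁ + pₖ₋₂ and qₖ = aₖqₖ₋₁ + qₖ₋₂:
  k=0: a=5, p=5, q=1
  k=1: a=3, p=16, q=3
  k=2: a=2, p=37, q=7
  k=3: a=3, p=127, q=24
  k=4: a=13, p=1688, q=319

1688/319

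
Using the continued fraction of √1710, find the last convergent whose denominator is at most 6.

√1710 = [41; 2, 1, 5, 4, 5, 1, 2, 82, …] (period length 8).
Convergents:
  p_0/q_0 = 41/1
  p_1/q_1 = 83/2
  p_2/q_2 = 124/3
  p_3/q_3 = 703/17
q_2 = 3 ≤ 6 < 17 = q_3, so the answer is 124/3.

124/3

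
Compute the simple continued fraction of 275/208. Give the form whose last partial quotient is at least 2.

[1; 3, 9, 1, 1, 3]

275 = 1×208 + 67
208 = 3×67 + 7
67 = 9×7 + 4
7 = 1×4 + 3
4 = 1×3 + 1
3 = 3×1 + 0  (stop)
So 275/208 = [1; 3, 9, 1, 1, 3].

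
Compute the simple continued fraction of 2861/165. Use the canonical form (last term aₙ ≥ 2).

[17; 2, 1, 17, 1, 2]

2861 = 17×165 + 56
165 = 2×56 + 53
56 = 1×53 + 3
53 = 17×3 + 2
3 = 1×2 + 1
2 = 2×1 + 0  (stop)
So 2861/165 = [17; 2, 1, 17, 1, 2].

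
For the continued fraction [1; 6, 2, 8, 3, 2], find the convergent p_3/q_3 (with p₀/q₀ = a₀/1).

127/110

Using pₖ = aₖpₖ₋₁ + pₖ₋₂, qₖ = aₖqₖ₋₁ + qₖ₋₂ (with p₋₁=1, p₋₂=0, q₋₁=0, q₋₂=1):
  k=0: a=1, p=1, q=1
  k=1: a=6, p=7, q=6
  k=2: a=2, p=15, q=13
  k=3: a=8, p=127, q=110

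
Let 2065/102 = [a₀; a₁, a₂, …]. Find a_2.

2065 = 20·102 + 25   →  a_0 = 20
102 = 4·25 + 2   →  a_1 = 4
25 = 12·2 + 1   →  a_2 = 12

12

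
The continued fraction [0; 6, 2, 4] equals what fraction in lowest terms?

9/58

Fold from the inside: start with 4/1.
  2 + 1/4 = 9/4
  6 + 4/9 = 58/9
  0 + 9/58 = 9/58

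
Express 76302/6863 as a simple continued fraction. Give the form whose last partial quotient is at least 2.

[11; 8, 2, 14, 2, 13]

76302 = 11×6863 + 809
6863 = 8×809 + 391
809 = 2×391 + 27
391 = 14×27 + 13
27 = 2×13 + 1
13 = 13×1 + 0  (stop)
So 76302/6863 = [11; 8, 2, 14, 2, 13].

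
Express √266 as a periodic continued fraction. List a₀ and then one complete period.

[16; 3, 4, 3, 32]

a₀ = ⌊√266⌋ = 16.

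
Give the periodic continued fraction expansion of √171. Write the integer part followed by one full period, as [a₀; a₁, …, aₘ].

[13; 13, 26]

a₀ = ⌊√171⌋ = 13.
With m₀=0, d₀=1 and mₖ₊₁ = dₖaₖ − mₖ, dₖ₊₁ = (n − mₖ₊₁²)/dₖ, aₖ₊₁ = ⌊(a₀+mₖ₊₁)/dₖ₊₁⌋:
  k=1: m=13, d=2, a=13
  k=2: m=13, d=1, a=26
d=1 and a=2a₀=26 at k=2, so the next step gives (m, d) = (13, 2) again — its k=1 value — and the period has length 2.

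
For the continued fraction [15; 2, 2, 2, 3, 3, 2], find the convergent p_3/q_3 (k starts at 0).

185/12

Using pₖ = aₖpₖ₋₁ + pₖ₋₂, qₖ = aₖqₖ₋₁ + qₖ₋₂ (with p₋₁=1, p₋₂=0, q₋₁=0, q₋₂=1):
  k=0: a=15, p=15, q=1
  k=1: a=2, p=31, q=2
  k=2: a=2, p=77, q=5
  k=3: a=2, p=185, q=12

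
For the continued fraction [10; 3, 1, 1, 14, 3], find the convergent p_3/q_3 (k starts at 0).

72/7

Using pₖ = aₖpₖ₋₁ + pₖ₋₂, qₖ = aₖqₖ₋₁ + qₖ₋₂ (with p₋₁=1, p₋₂=0, q₋₁=0, q₋₂=1):
  k=0: a=10, p=10, q=1
  k=1: a=3, p=31, q=3
  k=2: a=1, p=41, q=4
  k=3: a=1, p=72, q=7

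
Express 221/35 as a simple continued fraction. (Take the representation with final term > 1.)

221 = 6·35 + 11
35 = 3·11 + 2
11 = 5·2 + 1
2 = 2·1 + 0  (stop)
So 221/35 = [6; 3, 5, 2].

[6; 3, 5, 2]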